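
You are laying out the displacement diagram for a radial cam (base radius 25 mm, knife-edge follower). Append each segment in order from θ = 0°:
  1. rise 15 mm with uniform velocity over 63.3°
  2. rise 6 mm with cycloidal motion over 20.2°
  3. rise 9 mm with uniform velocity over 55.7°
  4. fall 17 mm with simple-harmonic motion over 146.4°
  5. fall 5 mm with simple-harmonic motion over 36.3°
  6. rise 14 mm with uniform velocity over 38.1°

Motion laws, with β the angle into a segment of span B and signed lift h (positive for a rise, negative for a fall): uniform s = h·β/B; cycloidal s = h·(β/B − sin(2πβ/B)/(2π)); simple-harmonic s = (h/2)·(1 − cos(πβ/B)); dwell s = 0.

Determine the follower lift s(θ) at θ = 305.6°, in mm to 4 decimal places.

seg 1 [0°–63.3°] uniform, h=15: full span → s += 15 → s = 15.0000
seg 2 [63.3°–83.5°] cycloidal, h=6: full span → s += 6 → s = 21.0000
seg 3 [83.5°–139.2°] uniform, h=9: full span → s += 9 → s = 30.0000
seg 4 [139.2°–285.6°] simple-harmonic, h=-17: full span → s += -17 → s = 13.0000
seg 5 [285.6°–321.9°] simple-harmonic, h=-5: θ=305.6° here. β=20, B=36.3. -5/2·(1 − cos(π·0.5510)) = -2.8986 → s = 10.1014

10.1014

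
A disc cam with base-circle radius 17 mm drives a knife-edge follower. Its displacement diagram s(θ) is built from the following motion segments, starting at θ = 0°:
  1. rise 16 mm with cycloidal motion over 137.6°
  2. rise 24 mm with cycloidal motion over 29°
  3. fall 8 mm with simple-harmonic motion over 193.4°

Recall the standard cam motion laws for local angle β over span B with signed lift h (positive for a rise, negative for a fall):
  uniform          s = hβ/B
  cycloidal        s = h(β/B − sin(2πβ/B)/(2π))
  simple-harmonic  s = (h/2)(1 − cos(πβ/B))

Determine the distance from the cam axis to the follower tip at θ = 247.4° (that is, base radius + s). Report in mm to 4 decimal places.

seg 1 [0°–137.6°] cycloidal, h=16: full span → s += 16 → s = 16.0000
seg 2 [137.6°–166.6°] cycloidal, h=24: full span → s += 24 → s = 40.0000
seg 3 [166.6°–360°] simple-harmonic, h=-8: θ=247.4° here. β=80.8, B=193.4. -8/2·(1 − cos(π·0.4178)) = -2.9783 → s = 37.0217
radial distance = base radius + s = 17 + 37.0217 = 54.0217

54.0217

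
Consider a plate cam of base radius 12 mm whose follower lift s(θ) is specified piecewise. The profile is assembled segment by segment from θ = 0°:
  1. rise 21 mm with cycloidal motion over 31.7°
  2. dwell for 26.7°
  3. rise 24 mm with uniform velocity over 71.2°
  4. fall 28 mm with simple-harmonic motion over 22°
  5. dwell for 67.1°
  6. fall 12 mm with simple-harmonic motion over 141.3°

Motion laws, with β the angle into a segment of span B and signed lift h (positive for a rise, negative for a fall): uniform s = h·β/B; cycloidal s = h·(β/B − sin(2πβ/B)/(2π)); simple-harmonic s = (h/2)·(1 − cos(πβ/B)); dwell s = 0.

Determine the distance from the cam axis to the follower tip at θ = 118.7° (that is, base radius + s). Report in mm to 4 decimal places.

seg 1 [0°–31.7°] cycloidal, h=21: full span → s += 21 → s = 21.0000
seg 2 [31.7°–58.4°] dwell: s stays 21.0000
seg 3 [58.4°–129.6°] uniform, h=24: θ=118.7° here. β=60.3, B=71.2. 24·60.3/71.2 = 20.3258 → s = 41.3258
radial distance = base radius + s = 12 + 41.3258 = 53.3258

53.3258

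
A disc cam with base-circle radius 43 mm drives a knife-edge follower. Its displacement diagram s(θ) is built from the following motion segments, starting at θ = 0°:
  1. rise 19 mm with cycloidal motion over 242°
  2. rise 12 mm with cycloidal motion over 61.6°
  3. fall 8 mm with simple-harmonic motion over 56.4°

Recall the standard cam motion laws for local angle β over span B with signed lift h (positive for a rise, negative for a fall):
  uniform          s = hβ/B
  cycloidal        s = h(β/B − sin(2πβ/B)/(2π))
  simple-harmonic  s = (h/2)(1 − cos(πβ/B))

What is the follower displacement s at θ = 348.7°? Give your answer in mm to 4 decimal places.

seg 1 [0°–242°] cycloidal, h=19: full span → s += 19 → s = 19.0000
seg 2 [242°–303.6°] cycloidal, h=12: full span → s += 12 → s = 31.0000
seg 3 [303.6°–360°] simple-harmonic, h=-8: θ=348.7° here. β=45.1, B=56.4. -8/2·(1 − cos(π·0.7996)) = -7.2334 → s = 23.7666

23.7666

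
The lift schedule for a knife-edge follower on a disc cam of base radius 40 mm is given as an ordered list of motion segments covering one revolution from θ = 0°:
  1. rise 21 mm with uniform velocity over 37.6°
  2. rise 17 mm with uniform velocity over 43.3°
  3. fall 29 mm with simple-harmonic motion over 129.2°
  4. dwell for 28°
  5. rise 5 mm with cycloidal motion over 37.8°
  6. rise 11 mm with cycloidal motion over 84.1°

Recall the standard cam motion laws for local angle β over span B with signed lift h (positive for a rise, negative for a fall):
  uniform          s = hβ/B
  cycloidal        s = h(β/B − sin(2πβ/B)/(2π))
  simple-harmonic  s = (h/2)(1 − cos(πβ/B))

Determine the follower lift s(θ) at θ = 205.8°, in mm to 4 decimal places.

seg 1 [0°–37.6°] uniform, h=21: full span → s += 21 → s = 21.0000
seg 2 [37.6°–80.9°] uniform, h=17: full span → s += 17 → s = 38.0000
seg 3 [80.9°–210.1°] simple-harmonic, h=-29: θ=205.8° here. β=124.9, B=129.2. -29/2·(1 − cos(π·0.9667)) = -28.9208 → s = 9.0792

9.0792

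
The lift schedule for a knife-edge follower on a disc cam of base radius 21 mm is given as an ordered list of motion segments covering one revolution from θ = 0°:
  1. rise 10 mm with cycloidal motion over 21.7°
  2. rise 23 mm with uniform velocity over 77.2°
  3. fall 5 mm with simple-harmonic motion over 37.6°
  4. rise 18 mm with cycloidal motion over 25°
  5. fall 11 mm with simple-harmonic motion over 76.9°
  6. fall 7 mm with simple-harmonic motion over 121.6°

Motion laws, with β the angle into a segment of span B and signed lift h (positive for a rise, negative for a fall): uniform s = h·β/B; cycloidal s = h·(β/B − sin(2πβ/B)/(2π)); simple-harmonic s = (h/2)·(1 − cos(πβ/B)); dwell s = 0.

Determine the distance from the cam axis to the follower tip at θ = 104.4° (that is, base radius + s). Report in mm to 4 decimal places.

seg 1 [0°–21.7°] cycloidal, h=10: full span → s += 10 → s = 10.0000
seg 2 [21.7°–98.9°] uniform, h=23: full span → s += 23 → s = 33.0000
seg 3 [98.9°–136.5°] simple-harmonic, h=-5: θ=104.4° here. β=5.5, B=37.6. -5/2·(1 − cos(π·0.1463)) = -0.2594 → s = 32.7406
radial distance = base radius + s = 21 + 32.7406 = 53.7406

53.7406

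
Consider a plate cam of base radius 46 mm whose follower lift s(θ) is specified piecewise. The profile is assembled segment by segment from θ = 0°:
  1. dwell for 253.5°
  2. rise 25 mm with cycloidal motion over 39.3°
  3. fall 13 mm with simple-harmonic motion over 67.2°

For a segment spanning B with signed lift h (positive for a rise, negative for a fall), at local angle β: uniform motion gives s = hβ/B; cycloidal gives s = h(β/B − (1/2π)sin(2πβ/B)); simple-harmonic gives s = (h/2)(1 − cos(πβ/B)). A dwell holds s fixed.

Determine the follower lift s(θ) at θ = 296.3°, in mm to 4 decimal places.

seg 1 [0°–253.5°] dwell: s stays 0.0000
seg 2 [253.5°–292.8°] cycloidal, h=25: full span → s += 25 → s = 25.0000
seg 3 [292.8°–360°] simple-harmonic, h=-13: θ=296.3° here. β=3.5, B=67.2. -13/2·(1 − cos(π·0.0521)) = -0.0868 → s = 24.9132

24.9132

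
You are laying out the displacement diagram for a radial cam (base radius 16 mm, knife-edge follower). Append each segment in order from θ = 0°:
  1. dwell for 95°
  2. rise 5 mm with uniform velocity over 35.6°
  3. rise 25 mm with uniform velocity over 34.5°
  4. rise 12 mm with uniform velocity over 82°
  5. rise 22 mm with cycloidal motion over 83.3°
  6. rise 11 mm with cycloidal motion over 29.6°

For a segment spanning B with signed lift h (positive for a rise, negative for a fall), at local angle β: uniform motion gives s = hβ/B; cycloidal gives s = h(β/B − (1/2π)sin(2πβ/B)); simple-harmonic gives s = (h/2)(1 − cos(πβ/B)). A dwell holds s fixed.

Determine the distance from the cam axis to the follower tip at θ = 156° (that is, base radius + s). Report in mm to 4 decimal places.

seg 1 [0°–95°] dwell: s stays 0.0000
seg 2 [95°–130.6°] uniform, h=5: full span → s += 5 → s = 5.0000
seg 3 [130.6°–165.1°] uniform, h=25: θ=156° here. β=25.4, B=34.5. 25·25.4/34.5 = 18.4058 → s = 23.4058
radial distance = base radius + s = 16 + 23.4058 = 39.4058

39.4058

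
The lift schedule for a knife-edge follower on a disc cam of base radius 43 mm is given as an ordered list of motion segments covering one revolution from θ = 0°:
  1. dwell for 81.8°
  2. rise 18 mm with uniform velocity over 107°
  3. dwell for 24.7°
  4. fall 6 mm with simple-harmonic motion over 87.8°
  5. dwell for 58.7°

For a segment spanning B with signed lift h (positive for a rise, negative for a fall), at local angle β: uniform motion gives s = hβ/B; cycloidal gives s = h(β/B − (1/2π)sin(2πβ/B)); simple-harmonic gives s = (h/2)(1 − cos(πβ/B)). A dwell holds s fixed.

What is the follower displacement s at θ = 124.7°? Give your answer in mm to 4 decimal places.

seg 1 [0°–81.8°] dwell: s stays 0.0000
seg 2 [81.8°–188.8°] uniform, h=18: θ=124.7° here. β=42.9, B=107. 18·42.9/107 = 7.2168 → s = 7.2168

7.2168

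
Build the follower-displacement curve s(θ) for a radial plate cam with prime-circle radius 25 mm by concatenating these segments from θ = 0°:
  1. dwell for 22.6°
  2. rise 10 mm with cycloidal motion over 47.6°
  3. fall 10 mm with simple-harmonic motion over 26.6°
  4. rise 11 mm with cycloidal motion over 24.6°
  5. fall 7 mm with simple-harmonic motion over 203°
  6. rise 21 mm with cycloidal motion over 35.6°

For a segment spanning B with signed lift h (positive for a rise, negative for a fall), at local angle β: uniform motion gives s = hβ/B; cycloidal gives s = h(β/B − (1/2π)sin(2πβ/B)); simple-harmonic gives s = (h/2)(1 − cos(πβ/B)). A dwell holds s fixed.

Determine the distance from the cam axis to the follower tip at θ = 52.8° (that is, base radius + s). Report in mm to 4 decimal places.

seg 1 [0°–22.6°] dwell: s stays 0.0000
seg 2 [22.6°–70.2°] cycloidal, h=10: θ=52.8° here. β=30.2, B=47.6. 10·(0.6345 − sin(2π·0.6345)/(2π)) = 7.5348 → s = 7.5348
radial distance = base radius + s = 25 + 7.5348 = 32.5348

32.5348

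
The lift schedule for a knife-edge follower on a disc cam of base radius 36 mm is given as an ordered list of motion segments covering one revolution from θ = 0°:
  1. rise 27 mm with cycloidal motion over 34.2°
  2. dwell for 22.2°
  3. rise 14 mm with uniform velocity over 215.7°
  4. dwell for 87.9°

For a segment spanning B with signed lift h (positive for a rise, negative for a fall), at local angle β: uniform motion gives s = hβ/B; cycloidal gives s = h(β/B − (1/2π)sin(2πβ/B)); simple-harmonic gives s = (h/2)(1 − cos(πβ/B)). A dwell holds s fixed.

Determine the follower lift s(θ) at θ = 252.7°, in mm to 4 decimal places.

seg 1 [0°–34.2°] cycloidal, h=27: full span → s += 27 → s = 27.0000
seg 2 [34.2°–56.4°] dwell: s stays 27.0000
seg 3 [56.4°–272.1°] uniform, h=14: θ=252.7° here. β=196.3, B=215.7. 14·196.3/215.7 = 12.7408 → s = 39.7408

39.7408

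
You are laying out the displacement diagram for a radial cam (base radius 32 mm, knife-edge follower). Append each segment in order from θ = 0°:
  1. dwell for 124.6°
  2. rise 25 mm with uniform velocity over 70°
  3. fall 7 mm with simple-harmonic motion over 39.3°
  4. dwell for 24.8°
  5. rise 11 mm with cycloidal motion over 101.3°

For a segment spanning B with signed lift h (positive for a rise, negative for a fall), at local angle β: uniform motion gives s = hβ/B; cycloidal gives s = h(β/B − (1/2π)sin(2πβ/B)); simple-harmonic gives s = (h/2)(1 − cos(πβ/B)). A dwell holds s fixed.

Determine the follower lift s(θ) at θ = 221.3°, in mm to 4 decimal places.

seg 1 [0°–124.6°] dwell: s stays 0.0000
seg 2 [124.6°–194.6°] uniform, h=25: full span → s += 25 → s = 25.0000
seg 3 [194.6°–233.9°] simple-harmonic, h=-7: θ=221.3° here. β=26.7, B=39.3. -7/2·(1 − cos(π·0.6794)) = -5.3697 → s = 19.6303

19.6303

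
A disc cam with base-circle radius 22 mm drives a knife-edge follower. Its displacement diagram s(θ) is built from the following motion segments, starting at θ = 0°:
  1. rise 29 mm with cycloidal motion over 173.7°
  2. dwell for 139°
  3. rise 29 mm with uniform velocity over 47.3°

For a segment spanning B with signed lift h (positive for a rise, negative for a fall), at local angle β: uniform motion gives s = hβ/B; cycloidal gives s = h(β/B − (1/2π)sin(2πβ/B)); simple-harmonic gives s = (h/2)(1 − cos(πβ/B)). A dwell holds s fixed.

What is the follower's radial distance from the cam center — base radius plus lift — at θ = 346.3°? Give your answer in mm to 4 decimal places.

seg 1 [0°–173.7°] cycloidal, h=29: full span → s += 29 → s = 29.0000
seg 2 [173.7°–312.7°] dwell: s stays 29.0000
seg 3 [312.7°–360°] uniform, h=29: θ=346.3° here. β=33.6, B=47.3. 29·33.6/47.3 = 20.6004 → s = 49.6004
radial distance = base radius + s = 22 + 49.6004 = 71.6004

71.6004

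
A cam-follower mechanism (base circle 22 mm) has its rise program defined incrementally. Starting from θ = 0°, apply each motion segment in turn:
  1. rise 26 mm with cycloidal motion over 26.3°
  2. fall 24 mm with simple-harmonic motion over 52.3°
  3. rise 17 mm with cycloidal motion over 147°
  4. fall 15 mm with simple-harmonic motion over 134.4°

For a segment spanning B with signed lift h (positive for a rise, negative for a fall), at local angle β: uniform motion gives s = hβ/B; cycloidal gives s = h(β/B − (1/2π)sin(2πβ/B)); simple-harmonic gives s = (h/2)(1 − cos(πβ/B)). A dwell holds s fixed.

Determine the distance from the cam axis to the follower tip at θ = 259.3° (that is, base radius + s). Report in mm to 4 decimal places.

seg 1 [0°–26.3°] cycloidal, h=26: full span → s += 26 → s = 26.0000
seg 2 [26.3°–78.6°] simple-harmonic, h=-24: full span → s += -24 → s = 2.0000
seg 3 [78.6°–225.6°] cycloidal, h=17: full span → s += 17 → s = 19.0000
seg 4 [225.6°–360°] simple-harmonic, h=-15: θ=259.3° here. β=33.7, B=134.4. -15/2·(1 − cos(π·0.2507)) = -2.2091 → s = 16.7909
radial distance = base radius + s = 22 + 16.7909 = 38.7909

38.7909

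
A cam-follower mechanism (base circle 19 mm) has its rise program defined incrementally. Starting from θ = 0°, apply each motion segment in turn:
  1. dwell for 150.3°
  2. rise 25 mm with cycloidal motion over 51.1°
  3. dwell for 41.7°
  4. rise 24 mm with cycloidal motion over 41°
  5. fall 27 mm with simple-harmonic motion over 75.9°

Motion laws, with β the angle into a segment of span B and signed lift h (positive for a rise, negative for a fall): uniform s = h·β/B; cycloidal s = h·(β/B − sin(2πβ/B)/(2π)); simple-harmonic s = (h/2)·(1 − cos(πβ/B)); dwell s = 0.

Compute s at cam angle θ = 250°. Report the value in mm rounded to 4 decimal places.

seg 1 [0°–150.3°] dwell: s stays 0.0000
seg 2 [150.3°–201.4°] cycloidal, h=25: full span → s += 25 → s = 25.0000
seg 3 [201.4°–243.1°] dwell: s stays 25.0000
seg 4 [243.1°–284.1°] cycloidal, h=24: θ=250° here. β=6.9, B=41. 24·(0.1683 − sin(2π·0.1683)/(2π)) = 0.7117 → s = 25.7117

25.7117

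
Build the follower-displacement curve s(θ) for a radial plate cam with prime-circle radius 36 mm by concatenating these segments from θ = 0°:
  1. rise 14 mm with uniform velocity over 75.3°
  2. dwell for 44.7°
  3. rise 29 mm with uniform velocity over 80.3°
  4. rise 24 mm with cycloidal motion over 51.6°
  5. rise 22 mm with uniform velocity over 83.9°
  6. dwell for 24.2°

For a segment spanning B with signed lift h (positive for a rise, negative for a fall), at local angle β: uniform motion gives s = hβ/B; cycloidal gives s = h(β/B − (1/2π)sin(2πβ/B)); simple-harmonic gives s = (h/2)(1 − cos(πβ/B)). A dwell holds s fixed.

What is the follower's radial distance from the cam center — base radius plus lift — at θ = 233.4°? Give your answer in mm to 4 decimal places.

seg 1 [0°–75.3°] uniform, h=14: full span → s += 14 → s = 14.0000
seg 2 [75.3°–120°] dwell: s stays 14.0000
seg 3 [120°–200.3°] uniform, h=29: full span → s += 29 → s = 43.0000
seg 4 [200.3°–251.9°] cycloidal, h=24: θ=233.4° here. β=33.1, B=51.6. 24·(0.6415 − sin(2π·0.6415)/(2π)) = 18.3609 → s = 61.3609
radial distance = base radius + s = 36 + 61.3609 = 97.3609

97.3609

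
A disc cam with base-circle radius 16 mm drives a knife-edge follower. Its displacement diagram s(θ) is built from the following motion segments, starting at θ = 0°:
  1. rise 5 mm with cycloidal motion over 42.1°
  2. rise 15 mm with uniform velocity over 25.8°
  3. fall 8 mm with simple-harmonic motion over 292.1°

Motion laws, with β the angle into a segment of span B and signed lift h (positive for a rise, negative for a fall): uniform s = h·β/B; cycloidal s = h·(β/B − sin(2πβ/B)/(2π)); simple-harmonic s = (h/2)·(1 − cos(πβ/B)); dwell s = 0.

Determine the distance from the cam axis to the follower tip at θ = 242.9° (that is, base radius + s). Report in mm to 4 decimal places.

seg 1 [0°–42.1°] cycloidal, h=5: full span → s += 5 → s = 5.0000
seg 2 [42.1°–67.9°] uniform, h=15: full span → s += 15 → s = 20.0000
seg 3 [67.9°–360°] simple-harmonic, h=-8: θ=242.9° here. β=175, B=292.1. -8/2·(1 − cos(π·0.5991)) = -5.2254 → s = 14.7746
radial distance = base radius + s = 16 + 14.7746 = 30.7746

30.7746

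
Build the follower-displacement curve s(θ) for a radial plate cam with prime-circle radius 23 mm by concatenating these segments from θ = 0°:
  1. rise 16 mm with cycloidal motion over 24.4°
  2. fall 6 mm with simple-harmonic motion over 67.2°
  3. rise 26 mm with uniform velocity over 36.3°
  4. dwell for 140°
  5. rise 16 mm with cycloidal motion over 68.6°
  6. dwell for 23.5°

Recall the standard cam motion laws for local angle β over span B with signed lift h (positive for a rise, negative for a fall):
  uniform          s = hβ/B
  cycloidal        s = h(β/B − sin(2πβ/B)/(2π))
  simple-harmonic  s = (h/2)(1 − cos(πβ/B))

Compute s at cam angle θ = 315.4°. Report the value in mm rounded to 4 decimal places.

seg 1 [0°–24.4°] cycloidal, h=16: full span → s += 16 → s = 16.0000
seg 2 [24.4°–91.6°] simple-harmonic, h=-6: full span → s += -6 → s = 10.0000
seg 3 [91.6°–127.9°] uniform, h=26: full span → s += 26 → s = 36.0000
seg 4 [127.9°–267.9°] dwell: s stays 36.0000
seg 5 [267.9°–336.5°] cycloidal, h=16: θ=315.4° here. β=47.5, B=68.6. 16·(0.6924 − sin(2π·0.6924)/(2π)) = 13.4604 → s = 49.4604

49.4604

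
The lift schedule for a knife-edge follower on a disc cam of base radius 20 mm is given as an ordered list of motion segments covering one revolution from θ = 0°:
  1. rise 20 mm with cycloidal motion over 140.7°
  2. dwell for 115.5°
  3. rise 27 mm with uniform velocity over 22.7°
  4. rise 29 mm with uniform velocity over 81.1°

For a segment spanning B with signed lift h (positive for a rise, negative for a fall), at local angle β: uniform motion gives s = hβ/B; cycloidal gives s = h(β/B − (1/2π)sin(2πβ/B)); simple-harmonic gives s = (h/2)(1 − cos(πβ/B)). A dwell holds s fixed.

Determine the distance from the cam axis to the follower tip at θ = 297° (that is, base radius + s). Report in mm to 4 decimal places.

seg 1 [0°–140.7°] cycloidal, h=20: full span → s += 20 → s = 20.0000
seg 2 [140.7°–256.2°] dwell: s stays 20.0000
seg 3 [256.2°–278.9°] uniform, h=27: full span → s += 27 → s = 47.0000
seg 4 [278.9°–360°] uniform, h=29: θ=297° here. β=18.1, B=81.1. 29·18.1/81.1 = 6.4723 → s = 53.4723
radial distance = base radius + s = 20 + 53.4723 = 73.4723

73.4723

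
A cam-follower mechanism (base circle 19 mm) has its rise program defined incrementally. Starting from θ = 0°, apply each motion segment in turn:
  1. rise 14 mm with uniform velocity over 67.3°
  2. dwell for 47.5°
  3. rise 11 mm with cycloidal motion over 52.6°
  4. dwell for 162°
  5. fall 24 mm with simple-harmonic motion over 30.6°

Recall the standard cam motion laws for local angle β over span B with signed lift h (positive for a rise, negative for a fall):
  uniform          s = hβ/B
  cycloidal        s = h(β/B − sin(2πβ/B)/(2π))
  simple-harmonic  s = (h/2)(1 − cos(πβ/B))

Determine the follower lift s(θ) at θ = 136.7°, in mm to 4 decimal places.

seg 1 [0°–67.3°] uniform, h=14: full span → s += 14 → s = 14.0000
seg 2 [67.3°–114.8°] dwell: s stays 14.0000
seg 3 [114.8°–167.4°] cycloidal, h=11: θ=136.7° here. β=21.9, B=52.6. 11·(0.4163 − sin(2π·0.4163)/(2π)) = 3.7015 → s = 17.7015

17.7015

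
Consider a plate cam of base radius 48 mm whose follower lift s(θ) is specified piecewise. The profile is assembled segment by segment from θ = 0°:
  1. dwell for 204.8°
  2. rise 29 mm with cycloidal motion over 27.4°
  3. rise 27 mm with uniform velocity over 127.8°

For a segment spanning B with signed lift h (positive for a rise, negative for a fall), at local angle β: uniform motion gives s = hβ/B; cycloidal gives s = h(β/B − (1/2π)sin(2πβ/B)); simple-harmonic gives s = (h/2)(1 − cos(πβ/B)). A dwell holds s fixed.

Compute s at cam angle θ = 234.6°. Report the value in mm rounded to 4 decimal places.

seg 1 [0°–204.8°] dwell: s stays 0.0000
seg 2 [204.8°–232.2°] cycloidal, h=29: full span → s += 29 → s = 29.0000
seg 3 [232.2°–360°] uniform, h=27: θ=234.6° here. β=2.4, B=127.8. 27·2.4/127.8 = 0.5070 → s = 29.5070

29.5070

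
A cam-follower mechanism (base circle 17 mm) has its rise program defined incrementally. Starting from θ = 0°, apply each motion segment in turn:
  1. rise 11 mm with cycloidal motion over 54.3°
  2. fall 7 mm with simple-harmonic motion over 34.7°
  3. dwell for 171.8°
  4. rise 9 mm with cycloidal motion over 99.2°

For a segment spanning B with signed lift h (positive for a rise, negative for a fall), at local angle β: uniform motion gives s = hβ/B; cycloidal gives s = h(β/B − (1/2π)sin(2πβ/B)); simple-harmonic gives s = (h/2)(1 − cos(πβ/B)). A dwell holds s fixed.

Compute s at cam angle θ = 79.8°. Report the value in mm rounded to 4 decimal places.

seg 1 [0°–54.3°] cycloidal, h=11: full span → s += 11 → s = 11.0000
seg 2 [54.3°–89°] simple-harmonic, h=-7: θ=79.8° here. β=25.5, B=34.7. -7/2·(1 − cos(π·0.7349)) = -5.8545 → s = 5.1455

5.1455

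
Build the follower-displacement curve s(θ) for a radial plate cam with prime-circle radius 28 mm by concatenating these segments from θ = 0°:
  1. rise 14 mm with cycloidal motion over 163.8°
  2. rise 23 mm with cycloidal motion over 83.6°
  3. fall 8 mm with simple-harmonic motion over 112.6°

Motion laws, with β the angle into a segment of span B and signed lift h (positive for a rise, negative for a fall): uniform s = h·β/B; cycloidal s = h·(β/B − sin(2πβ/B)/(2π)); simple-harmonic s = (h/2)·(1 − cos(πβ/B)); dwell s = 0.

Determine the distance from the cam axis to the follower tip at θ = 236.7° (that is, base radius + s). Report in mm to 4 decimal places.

seg 1 [0°–163.8°] cycloidal, h=14: full span → s += 14 → s = 14.0000
seg 2 [163.8°–247.4°] cycloidal, h=23: θ=236.7° here. β=72.9, B=83.6. 23·(0.8720 − sin(2π·0.8720)/(2π)) = 22.6928 → s = 36.6928
radial distance = base radius + s = 28 + 36.6928 = 64.6928

64.6928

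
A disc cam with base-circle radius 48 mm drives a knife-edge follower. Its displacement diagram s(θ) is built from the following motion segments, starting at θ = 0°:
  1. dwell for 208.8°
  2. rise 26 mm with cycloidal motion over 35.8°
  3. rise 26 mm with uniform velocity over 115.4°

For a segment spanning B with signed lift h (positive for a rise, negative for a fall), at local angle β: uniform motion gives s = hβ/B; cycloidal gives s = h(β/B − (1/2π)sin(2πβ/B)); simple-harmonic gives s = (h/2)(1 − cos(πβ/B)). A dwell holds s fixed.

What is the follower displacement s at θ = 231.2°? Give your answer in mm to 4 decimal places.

seg 1 [0°–208.8°] dwell: s stays 0.0000
seg 2 [208.8°–244.6°] cycloidal, h=26: θ=231.2° here. β=22.4, B=35.8. 26·(0.6257 − sin(2π·0.6257)/(2π)) = 19.2070 → s = 19.2070

19.2070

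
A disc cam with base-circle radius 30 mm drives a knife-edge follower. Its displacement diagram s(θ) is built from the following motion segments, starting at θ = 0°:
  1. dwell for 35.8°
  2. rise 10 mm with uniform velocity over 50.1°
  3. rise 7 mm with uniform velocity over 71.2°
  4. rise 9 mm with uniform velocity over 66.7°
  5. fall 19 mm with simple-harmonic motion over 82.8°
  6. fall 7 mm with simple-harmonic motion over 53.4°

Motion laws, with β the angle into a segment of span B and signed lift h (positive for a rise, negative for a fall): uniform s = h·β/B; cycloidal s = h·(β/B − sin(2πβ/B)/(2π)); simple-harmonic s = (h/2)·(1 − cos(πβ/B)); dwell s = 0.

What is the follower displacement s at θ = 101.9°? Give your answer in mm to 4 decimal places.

seg 1 [0°–35.8°] dwell: s stays 0.0000
seg 2 [35.8°–85.9°] uniform, h=10: full span → s += 10 → s = 10.0000
seg 3 [85.9°–157.1°] uniform, h=7: θ=101.9° here. β=16, B=71.2. 7·16/71.2 = 1.5730 → s = 11.5730

11.5730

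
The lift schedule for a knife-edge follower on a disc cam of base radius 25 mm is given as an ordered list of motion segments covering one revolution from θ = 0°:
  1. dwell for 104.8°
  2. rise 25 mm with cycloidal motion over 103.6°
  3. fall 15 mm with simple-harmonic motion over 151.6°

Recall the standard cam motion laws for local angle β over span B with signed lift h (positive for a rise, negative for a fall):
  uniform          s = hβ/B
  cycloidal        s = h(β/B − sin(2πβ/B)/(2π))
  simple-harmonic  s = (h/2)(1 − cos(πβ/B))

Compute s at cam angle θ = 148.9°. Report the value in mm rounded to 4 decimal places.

seg 1 [0°–104.8°] dwell: s stays 0.0000
seg 2 [104.8°–208.4°] cycloidal, h=25: θ=148.9° here. β=44.1, B=103.6. 25·(0.4257 − sin(2π·0.4257)/(2π)) = 8.8506 → s = 8.8506

8.8506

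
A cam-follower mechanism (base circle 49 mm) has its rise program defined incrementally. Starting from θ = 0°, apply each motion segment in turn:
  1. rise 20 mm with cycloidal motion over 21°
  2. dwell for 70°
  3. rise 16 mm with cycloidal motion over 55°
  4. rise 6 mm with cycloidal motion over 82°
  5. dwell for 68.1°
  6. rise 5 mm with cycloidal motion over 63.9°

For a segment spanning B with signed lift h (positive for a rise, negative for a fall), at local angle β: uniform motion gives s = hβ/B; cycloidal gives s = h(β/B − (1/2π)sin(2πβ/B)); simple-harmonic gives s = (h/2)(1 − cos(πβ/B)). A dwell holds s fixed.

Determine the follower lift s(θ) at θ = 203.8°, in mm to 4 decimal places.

seg 1 [0°–21°] cycloidal, h=20: full span → s += 20 → s = 20.0000
seg 2 [21°–91°] dwell: s stays 20.0000
seg 3 [91°–146°] cycloidal, h=16: full span → s += 16 → s = 36.0000
seg 4 [146°–228°] cycloidal, h=6: θ=203.8° here. β=57.8, B=82. 6·(0.7049 − sin(2π·0.7049)/(2π)) = 5.1461 → s = 41.1461

41.1461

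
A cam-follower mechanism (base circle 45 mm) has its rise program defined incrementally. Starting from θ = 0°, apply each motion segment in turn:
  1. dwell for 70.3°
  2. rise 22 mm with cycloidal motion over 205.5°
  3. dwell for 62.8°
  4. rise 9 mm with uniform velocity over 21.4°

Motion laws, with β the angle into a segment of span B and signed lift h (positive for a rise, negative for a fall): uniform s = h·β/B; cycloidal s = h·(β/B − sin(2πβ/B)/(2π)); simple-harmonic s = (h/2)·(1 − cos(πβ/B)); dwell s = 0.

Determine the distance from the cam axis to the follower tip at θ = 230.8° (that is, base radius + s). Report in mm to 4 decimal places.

seg 1 [0°–70.3°] dwell: s stays 0.0000
seg 2 [70.3°–275.8°] cycloidal, h=22: θ=230.8° here. β=160.5, B=205.5. 22·(0.7810 − sin(2π·0.7810)/(2π)) = 20.6176 → s = 20.6176
radial distance = base radius + s = 45 + 20.6176 = 65.6176

65.6176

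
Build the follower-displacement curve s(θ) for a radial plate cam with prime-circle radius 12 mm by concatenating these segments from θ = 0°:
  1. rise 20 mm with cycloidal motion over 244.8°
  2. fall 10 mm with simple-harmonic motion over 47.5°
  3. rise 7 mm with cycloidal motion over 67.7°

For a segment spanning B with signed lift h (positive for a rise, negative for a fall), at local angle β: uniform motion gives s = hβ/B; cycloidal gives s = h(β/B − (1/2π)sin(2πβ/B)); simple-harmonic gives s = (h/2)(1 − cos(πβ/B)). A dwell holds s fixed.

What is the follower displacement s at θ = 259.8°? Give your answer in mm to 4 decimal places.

seg 1 [0°–244.8°] cycloidal, h=20: full span → s += 20 → s = 20.0000
seg 2 [244.8°–292.3°] simple-harmonic, h=-10: θ=259.8° here. β=15, B=47.5. -10/2·(1 − cos(π·0.3158)) = -2.2653 → s = 17.7347

17.7347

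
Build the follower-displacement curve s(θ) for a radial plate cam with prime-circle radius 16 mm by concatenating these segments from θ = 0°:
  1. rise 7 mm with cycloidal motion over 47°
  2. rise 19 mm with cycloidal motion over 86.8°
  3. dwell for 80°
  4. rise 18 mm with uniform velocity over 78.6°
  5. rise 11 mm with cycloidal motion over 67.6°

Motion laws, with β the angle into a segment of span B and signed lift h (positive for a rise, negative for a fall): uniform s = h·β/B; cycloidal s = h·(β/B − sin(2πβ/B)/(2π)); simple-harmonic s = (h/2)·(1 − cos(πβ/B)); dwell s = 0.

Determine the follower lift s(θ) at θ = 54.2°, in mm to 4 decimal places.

seg 1 [0°–47°] cycloidal, h=7: full span → s += 7 → s = 7.0000
seg 2 [47°–133.8°] cycloidal, h=19: θ=54.2° here. β=7.2, B=86.8. 19·(0.0829 − sin(2π·0.0829)/(2π)) = 0.0704 → s = 7.0704

7.0704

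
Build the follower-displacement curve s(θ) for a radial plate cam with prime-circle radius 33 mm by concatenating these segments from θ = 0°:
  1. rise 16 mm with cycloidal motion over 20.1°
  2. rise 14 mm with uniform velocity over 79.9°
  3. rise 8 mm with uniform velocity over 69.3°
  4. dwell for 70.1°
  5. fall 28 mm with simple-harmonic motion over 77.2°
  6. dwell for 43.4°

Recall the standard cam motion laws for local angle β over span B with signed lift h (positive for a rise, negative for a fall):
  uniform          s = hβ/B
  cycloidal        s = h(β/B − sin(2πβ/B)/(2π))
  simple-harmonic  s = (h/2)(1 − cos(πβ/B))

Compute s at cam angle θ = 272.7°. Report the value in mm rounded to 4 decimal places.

seg 1 [0°–20.1°] cycloidal, h=16: full span → s += 16 → s = 16.0000
seg 2 [20.1°–100°] uniform, h=14: full span → s += 14 → s = 30.0000
seg 3 [100°–169.3°] uniform, h=8: full span → s += 8 → s = 38.0000
seg 4 [169.3°–239.4°] dwell: s stays 38.0000
seg 5 [239.4°–316.6°] simple-harmonic, h=-28: θ=272.7° here. β=33.3, B=77.2. -28/2·(1 − cos(π·0.4313)) = -11.0038 → s = 26.9962

26.9962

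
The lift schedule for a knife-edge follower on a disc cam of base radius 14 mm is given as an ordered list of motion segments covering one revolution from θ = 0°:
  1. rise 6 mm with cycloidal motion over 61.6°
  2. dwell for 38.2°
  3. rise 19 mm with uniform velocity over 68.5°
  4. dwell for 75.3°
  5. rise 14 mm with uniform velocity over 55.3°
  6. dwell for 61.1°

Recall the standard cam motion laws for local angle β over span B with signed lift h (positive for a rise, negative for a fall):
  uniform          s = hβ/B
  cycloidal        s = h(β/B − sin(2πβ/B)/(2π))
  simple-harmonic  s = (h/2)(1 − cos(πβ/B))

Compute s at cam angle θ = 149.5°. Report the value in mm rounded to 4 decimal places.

seg 1 [0°–61.6°] cycloidal, h=6: full span → s += 6 → s = 6.0000
seg 2 [61.6°–99.8°] dwell: s stays 6.0000
seg 3 [99.8°–168.3°] uniform, h=19: θ=149.5° here. β=49.7, B=68.5. 19·49.7/68.5 = 13.7854 → s = 19.7854

19.7854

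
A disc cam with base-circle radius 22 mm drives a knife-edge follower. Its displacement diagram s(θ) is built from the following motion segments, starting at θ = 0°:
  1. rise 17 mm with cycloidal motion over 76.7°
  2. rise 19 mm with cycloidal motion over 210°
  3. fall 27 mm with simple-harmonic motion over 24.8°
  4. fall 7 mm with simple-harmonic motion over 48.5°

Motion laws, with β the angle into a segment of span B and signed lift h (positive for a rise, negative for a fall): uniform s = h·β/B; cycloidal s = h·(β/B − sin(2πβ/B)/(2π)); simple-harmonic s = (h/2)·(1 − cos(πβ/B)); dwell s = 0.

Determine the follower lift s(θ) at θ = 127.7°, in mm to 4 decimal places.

seg 1 [0°–76.7°] cycloidal, h=17: full span → s += 17 → s = 17.0000
seg 2 [76.7°–286.7°] cycloidal, h=19: θ=127.7° here. β=51, B=210. 19·(0.2429 − sin(2π·0.2429)/(2π)) = 1.5934 → s = 18.5934

18.5934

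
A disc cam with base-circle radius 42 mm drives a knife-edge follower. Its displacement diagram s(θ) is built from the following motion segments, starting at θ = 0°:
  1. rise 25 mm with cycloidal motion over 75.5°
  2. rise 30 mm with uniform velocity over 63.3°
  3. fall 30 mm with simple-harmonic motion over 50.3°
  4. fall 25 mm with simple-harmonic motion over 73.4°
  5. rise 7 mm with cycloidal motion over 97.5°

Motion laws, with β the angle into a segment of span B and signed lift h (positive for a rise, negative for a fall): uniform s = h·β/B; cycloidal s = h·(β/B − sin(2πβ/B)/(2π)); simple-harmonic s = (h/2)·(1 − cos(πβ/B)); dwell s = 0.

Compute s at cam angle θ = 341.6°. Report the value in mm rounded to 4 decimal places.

seg 1 [0°–75.5°] cycloidal, h=25: full span → s += 25 → s = 25.0000
seg 2 [75.5°–138.8°] uniform, h=30: full span → s += 30 → s = 55.0000
seg 3 [138.8°–189.1°] simple-harmonic, h=-30: full span → s += -30 → s = 25.0000
seg 4 [189.1°–262.5°] simple-harmonic, h=-25: full span → s += -25 → s = 0.0000
seg 5 [262.5°–360°] cycloidal, h=7: θ=341.6° here. β=79.1, B=97.5. 7·(0.8113 − sin(2π·0.8113)/(2π)) = 6.7115 → s = 6.7115

6.7115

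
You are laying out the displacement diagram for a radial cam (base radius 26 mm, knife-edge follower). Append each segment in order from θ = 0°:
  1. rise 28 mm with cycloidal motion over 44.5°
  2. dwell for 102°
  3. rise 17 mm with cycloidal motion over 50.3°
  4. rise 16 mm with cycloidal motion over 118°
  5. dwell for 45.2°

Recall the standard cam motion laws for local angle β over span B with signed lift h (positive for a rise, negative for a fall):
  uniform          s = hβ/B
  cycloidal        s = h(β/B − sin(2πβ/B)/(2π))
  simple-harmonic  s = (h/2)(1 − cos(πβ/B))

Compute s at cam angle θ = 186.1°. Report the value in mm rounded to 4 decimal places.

seg 1 [0°–44.5°] cycloidal, h=28: full span → s += 28 → s = 28.0000
seg 2 [44.5°–146.5°] dwell: s stays 28.0000
seg 3 [146.5°–196.8°] cycloidal, h=17: θ=186.1° here. β=39.6, B=50.3. 17·(0.7873 − sin(2π·0.7873)/(2π)) = 16.0155 → s = 44.0155

44.0155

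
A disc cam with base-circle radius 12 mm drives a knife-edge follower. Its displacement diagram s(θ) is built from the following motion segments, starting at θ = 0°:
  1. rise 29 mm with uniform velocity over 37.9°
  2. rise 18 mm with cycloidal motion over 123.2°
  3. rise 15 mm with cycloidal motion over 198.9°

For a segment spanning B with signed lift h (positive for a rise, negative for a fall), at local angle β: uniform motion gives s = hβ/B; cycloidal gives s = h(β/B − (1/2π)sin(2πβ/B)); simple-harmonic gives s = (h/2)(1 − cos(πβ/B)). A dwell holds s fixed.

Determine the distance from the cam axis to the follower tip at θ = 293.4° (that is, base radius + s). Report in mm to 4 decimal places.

seg 1 [0°–37.9°] uniform, h=29: full span → s += 29 → s = 29.0000
seg 2 [37.9°–161.1°] cycloidal, h=18: full span → s += 18 → s = 47.0000
seg 3 [161.1°–360°] cycloidal, h=15: θ=293.4° here. β=132.3, B=198.9. 15·(0.6652 − sin(2π·0.6652)/(2π)) = 12.0335 → s = 59.0335
radial distance = base radius + s = 12 + 59.0335 = 71.0335

71.0335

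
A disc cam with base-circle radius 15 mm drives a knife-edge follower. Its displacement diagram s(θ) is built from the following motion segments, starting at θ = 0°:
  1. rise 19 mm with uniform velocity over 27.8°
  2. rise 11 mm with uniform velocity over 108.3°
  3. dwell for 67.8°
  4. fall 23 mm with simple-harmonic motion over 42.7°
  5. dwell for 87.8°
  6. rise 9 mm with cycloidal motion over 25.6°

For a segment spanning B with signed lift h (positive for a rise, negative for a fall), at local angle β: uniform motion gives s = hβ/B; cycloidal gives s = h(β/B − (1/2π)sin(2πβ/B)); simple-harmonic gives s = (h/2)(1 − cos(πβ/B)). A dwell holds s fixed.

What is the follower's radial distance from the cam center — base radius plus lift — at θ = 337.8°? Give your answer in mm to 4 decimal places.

seg 1 [0°–27.8°] uniform, h=19: full span → s += 19 → s = 19.0000
seg 2 [27.8°–136.1°] uniform, h=11: full span → s += 11 → s = 30.0000
seg 3 [136.1°–203.9°] dwell: s stays 30.0000
seg 4 [203.9°–246.6°] simple-harmonic, h=-23: full span → s += -23 → s = 7.0000
seg 5 [246.6°–334.4°] dwell: s stays 7.0000
seg 6 [334.4°–360°] cycloidal, h=9: θ=337.8° here. β=3.4, B=25.6. 9·(0.1328 − sin(2π·0.1328)/(2π)) = 0.1340 → s = 7.1340
radial distance = base radius + s = 15 + 7.1340 = 22.1340

22.1340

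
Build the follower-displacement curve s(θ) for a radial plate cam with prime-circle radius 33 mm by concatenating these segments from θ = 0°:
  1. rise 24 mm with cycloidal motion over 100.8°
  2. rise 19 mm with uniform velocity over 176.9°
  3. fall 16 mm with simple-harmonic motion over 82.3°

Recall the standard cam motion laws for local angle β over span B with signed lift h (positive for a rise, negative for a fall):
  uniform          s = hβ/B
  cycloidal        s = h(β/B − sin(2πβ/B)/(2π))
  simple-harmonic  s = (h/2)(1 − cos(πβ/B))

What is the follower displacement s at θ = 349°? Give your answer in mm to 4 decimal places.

seg 1 [0°–100.8°] cycloidal, h=24: full span → s += 24 → s = 24.0000
seg 2 [100.8°–277.7°] uniform, h=19: full span → s += 19 → s = 43.0000
seg 3 [277.7°–360°] simple-harmonic, h=-16: θ=349° here. β=71.3, B=82.3. -16/2·(1 − cos(π·0.8663)) = -15.3050 → s = 27.6950

27.6950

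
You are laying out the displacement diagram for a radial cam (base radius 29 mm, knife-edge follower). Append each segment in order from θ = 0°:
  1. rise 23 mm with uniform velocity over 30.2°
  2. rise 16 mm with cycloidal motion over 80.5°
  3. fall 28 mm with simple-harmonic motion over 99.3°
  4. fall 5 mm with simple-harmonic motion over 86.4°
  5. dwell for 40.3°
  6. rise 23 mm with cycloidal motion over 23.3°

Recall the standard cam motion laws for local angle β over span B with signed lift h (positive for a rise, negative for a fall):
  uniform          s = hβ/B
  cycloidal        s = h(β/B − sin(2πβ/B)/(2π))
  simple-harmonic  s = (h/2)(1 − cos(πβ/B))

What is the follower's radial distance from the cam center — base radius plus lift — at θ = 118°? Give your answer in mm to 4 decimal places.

seg 1 [0°–30.2°] uniform, h=23: full span → s += 23 → s = 23.0000
seg 2 [30.2°–110.7°] cycloidal, h=16: full span → s += 16 → s = 39.0000
seg 3 [110.7°–210°] simple-harmonic, h=-28: θ=118° here. β=7.3, B=99.3. -28/2·(1 − cos(π·0.0735)) = -0.3717 → s = 38.6283
radial distance = base radius + s = 29 + 38.6283 = 67.6283

67.6283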